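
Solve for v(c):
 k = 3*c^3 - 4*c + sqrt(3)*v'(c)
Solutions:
 v(c) = C1 - sqrt(3)*c^4/4 + 2*sqrt(3)*c^2/3 + sqrt(3)*c*k/3


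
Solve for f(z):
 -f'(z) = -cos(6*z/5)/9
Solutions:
 f(z) = C1 + 5*sin(6*z/5)/54


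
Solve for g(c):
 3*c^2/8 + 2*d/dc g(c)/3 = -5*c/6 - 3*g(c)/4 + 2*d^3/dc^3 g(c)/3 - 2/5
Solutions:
 g(c) = C1*exp(-c*(8*18^(1/3)/(sqrt(5793) + 81)^(1/3) + 12^(1/3)*(sqrt(5793) + 81)^(1/3))/24)*sin(2^(1/3)*3^(1/6)*c*(-2^(1/3)*3^(2/3)*(sqrt(5793) + 81)^(1/3)/24 + (sqrt(5793) + 81)^(-1/3))) + C2*exp(-c*(8*18^(1/3)/(sqrt(5793) + 81)^(1/3) + 12^(1/3)*(sqrt(5793) + 81)^(1/3))/24)*cos(2^(1/3)*3^(1/6)*c*(-2^(1/3)*3^(2/3)*(sqrt(5793) + 81)^(1/3)/24 + (sqrt(5793) + 81)^(-1/3))) + C3*exp(c*(8*18^(1/3)/(sqrt(5793) + 81)^(1/3) + 12^(1/3)*(sqrt(5793) + 81)^(1/3))/12) - c^2/2 - 2*c/9 - 136/405


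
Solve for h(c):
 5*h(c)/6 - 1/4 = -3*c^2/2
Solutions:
 h(c) = 3/10 - 9*c^2/5


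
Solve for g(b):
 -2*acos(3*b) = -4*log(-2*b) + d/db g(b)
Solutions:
 g(b) = C1 + 4*b*log(-b) - 2*b*acos(3*b) - 4*b + 4*b*log(2) + 2*sqrt(1 - 9*b^2)/3


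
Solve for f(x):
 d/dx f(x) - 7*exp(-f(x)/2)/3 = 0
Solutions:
 f(x) = 2*log(C1 + 7*x/6)


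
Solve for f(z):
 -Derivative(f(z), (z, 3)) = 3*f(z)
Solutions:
 f(z) = C3*exp(-3^(1/3)*z) + (C1*sin(3^(5/6)*z/2) + C2*cos(3^(5/6)*z/2))*exp(3^(1/3)*z/2)


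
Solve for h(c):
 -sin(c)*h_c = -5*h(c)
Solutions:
 h(c) = C1*sqrt(cos(c) - 1)*(cos(c)^2 - 2*cos(c) + 1)/(sqrt(cos(c) + 1)*(cos(c)^2 + 2*cos(c) + 1))


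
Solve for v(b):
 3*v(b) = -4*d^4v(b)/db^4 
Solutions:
 v(b) = (C1*sin(3^(1/4)*b/2) + C2*cos(3^(1/4)*b/2))*exp(-3^(1/4)*b/2) + (C3*sin(3^(1/4)*b/2) + C4*cos(3^(1/4)*b/2))*exp(3^(1/4)*b/2)


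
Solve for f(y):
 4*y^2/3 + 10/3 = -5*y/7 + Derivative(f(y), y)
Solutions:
 f(y) = C1 + 4*y^3/9 + 5*y^2/14 + 10*y/3


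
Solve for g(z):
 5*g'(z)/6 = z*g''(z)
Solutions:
 g(z) = C1 + C2*z^(11/6)


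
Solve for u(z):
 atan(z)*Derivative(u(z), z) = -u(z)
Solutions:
 u(z) = C1*exp(-Integral(1/atan(z), z))


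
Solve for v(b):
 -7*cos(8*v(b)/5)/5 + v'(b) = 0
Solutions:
 -7*b/5 - 5*log(sin(8*v(b)/5) - 1)/16 + 5*log(sin(8*v(b)/5) + 1)/16 = C1


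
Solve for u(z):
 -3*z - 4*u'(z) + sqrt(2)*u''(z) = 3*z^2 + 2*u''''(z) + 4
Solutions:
 u(z) = C1 + C2*exp(3^(1/3)*z*(sqrt(2)*3^(1/3)/(sqrt(3)*sqrt(108 - sqrt(2))/2 + 9)^(1/3) + 2*(sqrt(3)*sqrt(108 - sqrt(2))/2 + 9)^(1/3))/12)*sin(z*(-3*sqrt(6)/(3*sqrt(3)*sqrt(108 - sqrt(2))/2 + 27)^(1/3) + 2*sqrt(3)*(3*sqrt(3)*sqrt(108 - sqrt(2))/2 + 27)^(1/3))/12) + C3*exp(3^(1/3)*z*(sqrt(2)*3^(1/3)/(sqrt(3)*sqrt(108 - sqrt(2))/2 + 9)^(1/3) + 2*(sqrt(3)*sqrt(108 - sqrt(2))/2 + 9)^(1/3))/12)*cos(z*(-3*sqrt(6)/(3*sqrt(3)*sqrt(108 - sqrt(2))/2 + 27)^(1/3) + 2*sqrt(3)*(3*sqrt(3)*sqrt(108 - sqrt(2))/2 + 27)^(1/3))/12) + C4*exp(-3^(1/3)*z*(sqrt(2)*3^(1/3)/(sqrt(3)*sqrt(108 - sqrt(2))/2 + 9)^(1/3) + 2*(sqrt(3)*sqrt(108 - sqrt(2))/2 + 9)^(1/3))/6) - z^3/4 - 3*z^2/8 - 3*sqrt(2)*z^2/16 - 19*z/16 - 3*sqrt(2)*z/16


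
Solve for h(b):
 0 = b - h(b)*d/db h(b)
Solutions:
 h(b) = -sqrt(C1 + b^2)
 h(b) = sqrt(C1 + b^2)


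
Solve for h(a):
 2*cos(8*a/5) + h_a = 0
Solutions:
 h(a) = C1 - 5*sin(8*a/5)/4


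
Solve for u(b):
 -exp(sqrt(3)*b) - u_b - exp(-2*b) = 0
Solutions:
 u(b) = C1 - sqrt(3)*exp(sqrt(3)*b)/3 + exp(-2*b)/2


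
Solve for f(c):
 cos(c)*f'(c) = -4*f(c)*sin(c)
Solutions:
 f(c) = C1*cos(c)^4


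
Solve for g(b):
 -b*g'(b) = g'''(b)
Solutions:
 g(b) = C1 + Integral(C2*airyai(-b) + C3*airybi(-b), b)


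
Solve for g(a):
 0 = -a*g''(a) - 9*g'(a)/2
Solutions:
 g(a) = C1 + C2/a^(7/2)


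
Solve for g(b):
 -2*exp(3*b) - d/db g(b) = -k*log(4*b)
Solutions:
 g(b) = C1 + b*k*log(b) + b*k*(-1 + 2*log(2)) - 2*exp(3*b)/3


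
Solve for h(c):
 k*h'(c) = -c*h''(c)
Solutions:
 h(c) = C1 + c^(1 - re(k))*(C2*sin(log(c)*Abs(im(k))) + C3*cos(log(c)*im(k)))


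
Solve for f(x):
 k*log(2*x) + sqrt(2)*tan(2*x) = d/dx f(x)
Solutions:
 f(x) = C1 + k*x*(log(x) - 1) + k*x*log(2) - sqrt(2)*log(cos(2*x))/2


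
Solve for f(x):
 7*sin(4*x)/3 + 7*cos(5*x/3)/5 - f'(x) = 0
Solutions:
 f(x) = C1 + 21*sin(5*x/3)/25 - 7*cos(4*x)/12


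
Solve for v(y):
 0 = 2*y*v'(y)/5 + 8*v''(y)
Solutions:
 v(y) = C1 + C2*erf(sqrt(10)*y/20)


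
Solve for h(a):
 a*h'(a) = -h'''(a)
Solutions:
 h(a) = C1 + Integral(C2*airyai(-a) + C3*airybi(-a), a)


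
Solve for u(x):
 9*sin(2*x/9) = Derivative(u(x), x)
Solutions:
 u(x) = C1 - 81*cos(2*x/9)/2


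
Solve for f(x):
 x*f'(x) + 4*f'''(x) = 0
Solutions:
 f(x) = C1 + Integral(C2*airyai(-2^(1/3)*x/2) + C3*airybi(-2^(1/3)*x/2), x)


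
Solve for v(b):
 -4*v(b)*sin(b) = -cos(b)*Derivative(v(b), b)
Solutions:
 v(b) = C1/cos(b)^4


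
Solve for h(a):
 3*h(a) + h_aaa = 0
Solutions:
 h(a) = C3*exp(-3^(1/3)*a) + (C1*sin(3^(5/6)*a/2) + C2*cos(3^(5/6)*a/2))*exp(3^(1/3)*a/2)


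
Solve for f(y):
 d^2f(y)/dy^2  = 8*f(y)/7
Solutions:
 f(y) = C1*exp(-2*sqrt(14)*y/7) + C2*exp(2*sqrt(14)*y/7)


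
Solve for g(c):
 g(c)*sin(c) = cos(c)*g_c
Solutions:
 g(c) = C1/cos(c)


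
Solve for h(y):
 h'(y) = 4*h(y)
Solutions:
 h(y) = C1*exp(4*y)


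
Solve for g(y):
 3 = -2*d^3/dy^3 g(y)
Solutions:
 g(y) = C1 + C2*y + C3*y^2 - y^3/4


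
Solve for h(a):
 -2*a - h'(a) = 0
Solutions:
 h(a) = C1 - a^2


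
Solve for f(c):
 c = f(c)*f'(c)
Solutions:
 f(c) = -sqrt(C1 + c^2)
 f(c) = sqrt(C1 + c^2)


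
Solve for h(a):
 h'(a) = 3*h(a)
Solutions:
 h(a) = C1*exp(3*a)


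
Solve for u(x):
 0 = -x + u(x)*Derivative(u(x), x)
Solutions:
 u(x) = -sqrt(C1 + x^2)
 u(x) = sqrt(C1 + x^2)


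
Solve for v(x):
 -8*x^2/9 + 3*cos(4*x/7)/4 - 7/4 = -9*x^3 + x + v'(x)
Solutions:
 v(x) = C1 + 9*x^4/4 - 8*x^3/27 - x^2/2 - 7*x/4 + 21*sin(4*x/7)/16


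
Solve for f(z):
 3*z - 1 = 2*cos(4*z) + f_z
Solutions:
 f(z) = C1 + 3*z^2/2 - z - sin(4*z)/2


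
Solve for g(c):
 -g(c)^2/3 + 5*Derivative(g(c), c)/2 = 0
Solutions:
 g(c) = -15/(C1 + 2*c)


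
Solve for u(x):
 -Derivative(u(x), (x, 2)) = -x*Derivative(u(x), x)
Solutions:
 u(x) = C1 + C2*erfi(sqrt(2)*x/2)


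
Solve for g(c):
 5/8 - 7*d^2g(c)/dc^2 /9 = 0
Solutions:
 g(c) = C1 + C2*c + 45*c^2/112


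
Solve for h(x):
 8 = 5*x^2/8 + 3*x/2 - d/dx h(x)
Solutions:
 h(x) = C1 + 5*x^3/24 + 3*x^2/4 - 8*x


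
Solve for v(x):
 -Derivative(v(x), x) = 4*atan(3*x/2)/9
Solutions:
 v(x) = C1 - 4*x*atan(3*x/2)/9 + 4*log(9*x^2 + 4)/27


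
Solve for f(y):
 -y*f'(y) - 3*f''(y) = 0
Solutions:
 f(y) = C1 + C2*erf(sqrt(6)*y/6)


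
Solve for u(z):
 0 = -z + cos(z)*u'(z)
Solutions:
 u(z) = C1 + Integral(z/cos(z), z)


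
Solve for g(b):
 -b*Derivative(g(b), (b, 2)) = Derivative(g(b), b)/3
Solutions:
 g(b) = C1 + C2*b^(2/3)


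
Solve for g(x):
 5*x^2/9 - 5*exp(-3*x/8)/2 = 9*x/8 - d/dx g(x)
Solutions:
 g(x) = C1 - 5*x^3/27 + 9*x^2/16 - 20*exp(-3*x/8)/3


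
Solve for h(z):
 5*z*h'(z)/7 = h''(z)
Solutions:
 h(z) = C1 + C2*erfi(sqrt(70)*z/14)


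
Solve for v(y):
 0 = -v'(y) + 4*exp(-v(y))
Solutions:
 v(y) = log(C1 + 4*y)


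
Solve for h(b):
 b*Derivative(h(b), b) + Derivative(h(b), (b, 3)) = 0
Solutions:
 h(b) = C1 + Integral(C2*airyai(-b) + C3*airybi(-b), b)


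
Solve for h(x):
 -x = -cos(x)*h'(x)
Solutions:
 h(x) = C1 + Integral(x/cos(x), x)


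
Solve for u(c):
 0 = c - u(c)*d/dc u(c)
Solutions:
 u(c) = -sqrt(C1 + c^2)
 u(c) = sqrt(C1 + c^2)


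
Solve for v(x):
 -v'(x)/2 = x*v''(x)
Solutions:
 v(x) = C1 + C2*sqrt(x)


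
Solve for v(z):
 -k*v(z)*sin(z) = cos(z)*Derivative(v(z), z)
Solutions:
 v(z) = C1*exp(k*log(cos(z)))


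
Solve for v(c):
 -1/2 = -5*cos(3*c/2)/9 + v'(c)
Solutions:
 v(c) = C1 - c/2 + 10*sin(3*c/2)/27


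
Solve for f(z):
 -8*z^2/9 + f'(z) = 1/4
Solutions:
 f(z) = C1 + 8*z^3/27 + z/4


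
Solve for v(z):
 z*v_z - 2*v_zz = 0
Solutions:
 v(z) = C1 + C2*erfi(z/2)


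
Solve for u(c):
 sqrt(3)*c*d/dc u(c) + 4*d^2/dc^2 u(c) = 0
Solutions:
 u(c) = C1 + C2*erf(sqrt(2)*3^(1/4)*c/4)


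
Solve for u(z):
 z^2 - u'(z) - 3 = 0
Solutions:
 u(z) = C1 + z^3/3 - 3*z


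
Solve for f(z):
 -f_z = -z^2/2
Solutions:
 f(z) = C1 + z^3/6


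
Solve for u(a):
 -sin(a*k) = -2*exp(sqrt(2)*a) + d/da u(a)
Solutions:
 u(a) = C1 + sqrt(2)*exp(sqrt(2)*a) + cos(a*k)/k


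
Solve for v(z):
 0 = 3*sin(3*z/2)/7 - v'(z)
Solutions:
 v(z) = C1 - 2*cos(3*z/2)/7


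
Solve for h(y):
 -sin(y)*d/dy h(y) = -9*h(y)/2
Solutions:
 h(y) = C1*(cos(y) - 1)^(1/4)*(cos(y)^2 - 2*cos(y) + 1)/((cos(y) + 1)^(1/4)*(cos(y)^2 + 2*cos(y) + 1))


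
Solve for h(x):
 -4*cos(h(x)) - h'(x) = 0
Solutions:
 h(x) = pi - asin((C1 + exp(8*x))/(C1 - exp(8*x)))
 h(x) = asin((C1 + exp(8*x))/(C1 - exp(8*x)))


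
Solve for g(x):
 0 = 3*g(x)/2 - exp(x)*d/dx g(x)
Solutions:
 g(x) = C1*exp(-3*exp(-x)/2)


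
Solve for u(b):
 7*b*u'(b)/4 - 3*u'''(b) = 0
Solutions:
 u(b) = C1 + Integral(C2*airyai(126^(1/3)*b/6) + C3*airybi(126^(1/3)*b/6), b)


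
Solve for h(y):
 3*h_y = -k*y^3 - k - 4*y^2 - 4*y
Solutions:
 h(y) = C1 - k*y^4/12 - k*y/3 - 4*y^3/9 - 2*y^2/3


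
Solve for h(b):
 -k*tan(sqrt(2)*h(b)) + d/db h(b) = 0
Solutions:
 h(b) = sqrt(2)*(pi - asin(C1*exp(sqrt(2)*b*k)))/2
 h(b) = sqrt(2)*asin(C1*exp(sqrt(2)*b*k))/2


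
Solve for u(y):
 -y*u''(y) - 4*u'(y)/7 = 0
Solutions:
 u(y) = C1 + C2*y^(3/7)


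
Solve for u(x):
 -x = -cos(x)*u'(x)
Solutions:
 u(x) = C1 + Integral(x/cos(x), x)


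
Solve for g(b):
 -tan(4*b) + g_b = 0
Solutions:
 g(b) = C1 - log(cos(4*b))/4


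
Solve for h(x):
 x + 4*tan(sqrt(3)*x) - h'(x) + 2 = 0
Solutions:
 h(x) = C1 + x^2/2 + 2*x - 4*sqrt(3)*log(cos(sqrt(3)*x))/3


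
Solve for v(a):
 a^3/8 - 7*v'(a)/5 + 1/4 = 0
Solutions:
 v(a) = C1 + 5*a^4/224 + 5*a/28


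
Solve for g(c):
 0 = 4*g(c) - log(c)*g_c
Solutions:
 g(c) = C1*exp(4*li(c))


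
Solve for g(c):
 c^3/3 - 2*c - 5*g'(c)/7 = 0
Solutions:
 g(c) = C1 + 7*c^4/60 - 7*c^2/5


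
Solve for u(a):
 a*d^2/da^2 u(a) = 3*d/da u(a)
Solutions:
 u(a) = C1 + C2*a^4


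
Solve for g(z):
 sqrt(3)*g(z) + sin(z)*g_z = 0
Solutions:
 g(z) = C1*(cos(z) + 1)^(sqrt(3)/2)/(cos(z) - 1)^(sqrt(3)/2)


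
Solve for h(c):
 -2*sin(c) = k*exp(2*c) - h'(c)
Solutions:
 h(c) = C1 + k*exp(2*c)/2 - 2*cos(c)


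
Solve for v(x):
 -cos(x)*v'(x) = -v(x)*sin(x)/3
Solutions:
 v(x) = C1/cos(x)^(1/3)


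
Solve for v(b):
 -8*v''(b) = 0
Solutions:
 v(b) = C1 + C2*b


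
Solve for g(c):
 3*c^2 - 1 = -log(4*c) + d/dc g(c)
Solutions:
 g(c) = C1 + c^3 + c*log(c) - 2*c + c*log(4)


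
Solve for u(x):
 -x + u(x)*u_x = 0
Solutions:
 u(x) = -sqrt(C1 + x^2)
 u(x) = sqrt(C1 + x^2)


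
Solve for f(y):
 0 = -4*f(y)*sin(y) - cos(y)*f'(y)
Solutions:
 f(y) = C1*cos(y)^4


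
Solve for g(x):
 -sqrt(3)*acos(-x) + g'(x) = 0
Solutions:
 g(x) = C1 + sqrt(3)*(x*acos(-x) + sqrt(1 - x^2))


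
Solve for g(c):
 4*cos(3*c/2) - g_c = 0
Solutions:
 g(c) = C1 + 8*sin(3*c/2)/3


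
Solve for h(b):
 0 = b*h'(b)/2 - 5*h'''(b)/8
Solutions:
 h(b) = C1 + Integral(C2*airyai(10^(2/3)*b/5) + C3*airybi(10^(2/3)*b/5), b)


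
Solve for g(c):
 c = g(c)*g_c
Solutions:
 g(c) = -sqrt(C1 + c^2)
 g(c) = sqrt(C1 + c^2)


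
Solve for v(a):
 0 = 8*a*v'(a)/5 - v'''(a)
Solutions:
 v(a) = C1 + Integral(C2*airyai(2*5^(2/3)*a/5) + C3*airybi(2*5^(2/3)*a/5), a)


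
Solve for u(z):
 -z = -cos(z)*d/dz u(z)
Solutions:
 u(z) = C1 + Integral(z/cos(z), z)


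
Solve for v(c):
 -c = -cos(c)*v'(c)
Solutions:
 v(c) = C1 + Integral(c/cos(c), c)


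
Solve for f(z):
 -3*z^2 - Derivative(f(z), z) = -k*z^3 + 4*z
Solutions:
 f(z) = C1 + k*z^4/4 - z^3 - 2*z^2


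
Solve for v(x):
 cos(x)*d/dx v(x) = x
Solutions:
 v(x) = C1 + Integral(x/cos(x), x)


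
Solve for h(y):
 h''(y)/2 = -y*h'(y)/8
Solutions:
 h(y) = C1 + C2*erf(sqrt(2)*y/4)


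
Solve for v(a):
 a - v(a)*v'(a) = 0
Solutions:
 v(a) = -sqrt(C1 + a^2)
 v(a) = sqrt(C1 + a^2)


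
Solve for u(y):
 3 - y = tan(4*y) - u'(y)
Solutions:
 u(y) = C1 + y^2/2 - 3*y - log(cos(4*y))/4


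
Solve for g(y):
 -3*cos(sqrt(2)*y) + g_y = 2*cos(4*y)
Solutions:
 g(y) = C1 + sin(4*y)/2 + 3*sqrt(2)*sin(sqrt(2)*y)/2


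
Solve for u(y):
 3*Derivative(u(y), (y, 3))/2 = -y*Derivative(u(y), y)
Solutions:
 u(y) = C1 + Integral(C2*airyai(-2^(1/3)*3^(2/3)*y/3) + C3*airybi(-2^(1/3)*3^(2/3)*y/3), y)


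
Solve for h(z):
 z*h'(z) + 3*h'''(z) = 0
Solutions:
 h(z) = C1 + Integral(C2*airyai(-3^(2/3)*z/3) + C3*airybi(-3^(2/3)*z/3), z)


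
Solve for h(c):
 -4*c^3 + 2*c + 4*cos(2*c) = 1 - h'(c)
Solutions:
 h(c) = C1 + c^4 - c^2 + c - 2*sin(2*c)


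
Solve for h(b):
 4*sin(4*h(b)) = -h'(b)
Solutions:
 h(b) = -acos((-C1 - exp(32*b))/(C1 - exp(32*b)))/4 + pi/2
 h(b) = acos((-C1 - exp(32*b))/(C1 - exp(32*b)))/4


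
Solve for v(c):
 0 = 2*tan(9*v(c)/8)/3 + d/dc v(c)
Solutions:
 v(c) = -8*asin(C1*exp(-3*c/4))/9 + 8*pi/9
 v(c) = 8*asin(C1*exp(-3*c/4))/9


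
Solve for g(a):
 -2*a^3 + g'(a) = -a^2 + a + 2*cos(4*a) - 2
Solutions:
 g(a) = C1 + a^4/2 - a^3/3 + a^2/2 - 2*a + sin(4*a)/2


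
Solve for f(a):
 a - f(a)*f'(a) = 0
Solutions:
 f(a) = -sqrt(C1 + a^2)
 f(a) = sqrt(C1 + a^2)


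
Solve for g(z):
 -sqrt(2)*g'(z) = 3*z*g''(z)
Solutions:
 g(z) = C1 + C2*z^(1 - sqrt(2)/3)


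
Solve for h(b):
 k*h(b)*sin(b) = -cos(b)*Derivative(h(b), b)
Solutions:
 h(b) = C1*exp(k*log(cos(b)))


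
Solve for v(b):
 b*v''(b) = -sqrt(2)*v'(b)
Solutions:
 v(b) = C1 + C2*b^(1 - sqrt(2))


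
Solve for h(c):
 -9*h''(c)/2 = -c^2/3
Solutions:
 h(c) = C1 + C2*c + c^4/162


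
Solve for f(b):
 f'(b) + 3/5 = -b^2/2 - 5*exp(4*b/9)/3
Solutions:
 f(b) = C1 - b^3/6 - 3*b/5 - 15*exp(4*b/9)/4


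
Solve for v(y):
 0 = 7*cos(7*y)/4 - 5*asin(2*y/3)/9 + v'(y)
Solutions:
 v(y) = C1 + 5*y*asin(2*y/3)/9 + 5*sqrt(9 - 4*y^2)/18 - sin(7*y)/4


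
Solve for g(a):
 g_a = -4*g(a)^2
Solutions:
 g(a) = 1/(C1 + 4*a)


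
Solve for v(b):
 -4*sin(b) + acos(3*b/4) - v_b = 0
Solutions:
 v(b) = C1 + b*acos(3*b/4) - sqrt(16 - 9*b^2)/3 + 4*cos(b)


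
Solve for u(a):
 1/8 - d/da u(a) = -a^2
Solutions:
 u(a) = C1 + a^3/3 + a/8


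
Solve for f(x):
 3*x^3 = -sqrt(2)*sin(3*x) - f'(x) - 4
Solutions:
 f(x) = C1 - 3*x^4/4 - 4*x + sqrt(2)*cos(3*x)/3


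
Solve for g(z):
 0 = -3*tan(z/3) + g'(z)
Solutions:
 g(z) = C1 - 9*log(cos(z/3))


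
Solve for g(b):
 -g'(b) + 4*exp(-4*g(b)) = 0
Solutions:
 g(b) = log(-I*(C1 + 16*b)^(1/4))
 g(b) = log(I*(C1 + 16*b)^(1/4))
 g(b) = log(-(C1 + 16*b)^(1/4))
 g(b) = log(C1 + 16*b)/4


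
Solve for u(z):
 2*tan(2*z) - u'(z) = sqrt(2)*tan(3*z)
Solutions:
 u(z) = C1 - log(cos(2*z)) + sqrt(2)*log(cos(3*z))/3


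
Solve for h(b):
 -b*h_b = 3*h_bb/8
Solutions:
 h(b) = C1 + C2*erf(2*sqrt(3)*b/3)


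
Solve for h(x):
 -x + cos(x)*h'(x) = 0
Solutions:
 h(x) = C1 + Integral(x/cos(x), x)


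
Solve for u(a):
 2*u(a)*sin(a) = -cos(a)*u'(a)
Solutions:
 u(a) = C1*cos(a)^2


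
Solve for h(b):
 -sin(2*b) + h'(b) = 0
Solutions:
 h(b) = C1 - cos(2*b)/2


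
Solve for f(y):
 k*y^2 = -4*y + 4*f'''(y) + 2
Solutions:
 f(y) = C1 + C2*y + C3*y^2 + k*y^5/240 + y^4/24 - y^3/12


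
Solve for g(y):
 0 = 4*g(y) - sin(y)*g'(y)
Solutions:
 g(y) = C1*(cos(y)^2 - 2*cos(y) + 1)/(cos(y)^2 + 2*cos(y) + 1)


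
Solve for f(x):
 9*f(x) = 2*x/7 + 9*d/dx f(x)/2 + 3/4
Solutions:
 f(x) = C1*exp(2*x) + 2*x/63 + 25/252


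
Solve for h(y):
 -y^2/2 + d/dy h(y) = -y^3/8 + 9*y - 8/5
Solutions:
 h(y) = C1 - y^4/32 + y^3/6 + 9*y^2/2 - 8*y/5


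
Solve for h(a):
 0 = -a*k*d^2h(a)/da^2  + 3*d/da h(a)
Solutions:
 h(a) = C1 + a^(((re(k) + 3)*re(k) + im(k)^2)/(re(k)^2 + im(k)^2))*(C2*sin(3*log(a)*Abs(im(k))/(re(k)^2 + im(k)^2)) + C3*cos(3*log(a)*im(k)/(re(k)^2 + im(k)^2)))


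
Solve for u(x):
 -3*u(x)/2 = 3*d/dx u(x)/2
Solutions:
 u(x) = C1*exp(-x)


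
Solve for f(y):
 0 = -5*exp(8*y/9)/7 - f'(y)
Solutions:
 f(y) = C1 - 45*exp(8*y/9)/56


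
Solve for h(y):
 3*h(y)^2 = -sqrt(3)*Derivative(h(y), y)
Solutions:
 h(y) = 1/(C1 + sqrt(3)*y)


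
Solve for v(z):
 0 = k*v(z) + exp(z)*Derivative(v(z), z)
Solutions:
 v(z) = C1*exp(k*exp(-z))


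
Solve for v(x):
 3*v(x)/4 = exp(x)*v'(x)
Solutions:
 v(x) = C1*exp(-3*exp(-x)/4)


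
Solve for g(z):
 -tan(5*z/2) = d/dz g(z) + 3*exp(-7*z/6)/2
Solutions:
 g(z) = C1 - log(tan(5*z/2)^2 + 1)/5 + 9*exp(-7*z/6)/7


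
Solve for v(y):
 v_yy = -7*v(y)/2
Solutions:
 v(y) = C1*sin(sqrt(14)*y/2) + C2*cos(sqrt(14)*y/2)


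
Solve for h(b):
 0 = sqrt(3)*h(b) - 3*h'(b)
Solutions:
 h(b) = C1*exp(sqrt(3)*b/3)


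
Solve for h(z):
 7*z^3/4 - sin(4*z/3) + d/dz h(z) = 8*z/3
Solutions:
 h(z) = C1 - 7*z^4/16 + 4*z^2/3 - 3*cos(4*z/3)/4


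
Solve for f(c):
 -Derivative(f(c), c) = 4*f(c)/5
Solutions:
 f(c) = C1*exp(-4*c/5)


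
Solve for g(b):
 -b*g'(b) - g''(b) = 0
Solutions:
 g(b) = C1 + C2*erf(sqrt(2)*b/2)


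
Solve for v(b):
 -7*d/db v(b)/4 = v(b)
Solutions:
 v(b) = C1*exp(-4*b/7)


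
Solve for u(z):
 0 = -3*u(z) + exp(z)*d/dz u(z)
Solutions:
 u(z) = C1*exp(-3*exp(-z))


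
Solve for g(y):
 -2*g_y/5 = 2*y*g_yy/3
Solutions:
 g(y) = C1 + C2*y^(2/5)


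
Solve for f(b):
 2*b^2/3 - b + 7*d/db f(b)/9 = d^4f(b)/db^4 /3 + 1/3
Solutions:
 f(b) = C1 + C4*exp(3^(2/3)*7^(1/3)*b/3) - 2*b^3/7 + 9*b^2/14 + 3*b/7 + (C2*sin(3^(1/6)*7^(1/3)*b/2) + C3*cos(3^(1/6)*7^(1/3)*b/2))*exp(-3^(2/3)*7^(1/3)*b/6)


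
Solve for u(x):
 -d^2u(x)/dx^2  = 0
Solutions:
 u(x) = C1 + C2*x


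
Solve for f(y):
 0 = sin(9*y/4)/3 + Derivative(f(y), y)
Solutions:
 f(y) = C1 + 4*cos(9*y/4)/27


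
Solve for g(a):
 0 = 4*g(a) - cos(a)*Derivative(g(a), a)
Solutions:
 g(a) = C1*(sin(a)^2 + 2*sin(a) + 1)/(sin(a)^2 - 2*sin(a) + 1)


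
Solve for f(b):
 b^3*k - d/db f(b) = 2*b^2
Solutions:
 f(b) = C1 + b^4*k/4 - 2*b^3/3


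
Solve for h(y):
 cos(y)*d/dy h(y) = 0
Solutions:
 h(y) = C1


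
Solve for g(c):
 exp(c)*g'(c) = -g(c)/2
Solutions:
 g(c) = C1*exp(exp(-c)/2)


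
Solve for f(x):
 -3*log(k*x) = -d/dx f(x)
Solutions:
 f(x) = C1 + 3*x*log(k*x) - 3*x


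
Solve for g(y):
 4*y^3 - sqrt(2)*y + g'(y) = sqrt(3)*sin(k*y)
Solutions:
 g(y) = C1 - y^4 + sqrt(2)*y^2/2 - sqrt(3)*cos(k*y)/k


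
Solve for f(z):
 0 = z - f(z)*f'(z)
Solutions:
 f(z) = -sqrt(C1 + z^2)
 f(z) = sqrt(C1 + z^2)


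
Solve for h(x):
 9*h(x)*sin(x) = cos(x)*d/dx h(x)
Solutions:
 h(x) = C1/cos(x)^9


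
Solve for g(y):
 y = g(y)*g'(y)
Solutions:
 g(y) = -sqrt(C1 + y^2)
 g(y) = sqrt(C1 + y^2)


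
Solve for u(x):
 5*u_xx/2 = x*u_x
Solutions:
 u(x) = C1 + C2*erfi(sqrt(5)*x/5)


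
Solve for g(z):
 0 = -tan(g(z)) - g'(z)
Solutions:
 g(z) = pi - asin(C1*exp(-z))
 g(z) = asin(C1*exp(-z))


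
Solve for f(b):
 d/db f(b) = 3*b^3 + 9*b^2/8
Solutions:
 f(b) = C1 + 3*b^4/4 + 3*b^3/8


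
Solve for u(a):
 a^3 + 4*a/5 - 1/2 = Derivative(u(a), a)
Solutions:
 u(a) = C1 + a^4/4 + 2*a^2/5 - a/2


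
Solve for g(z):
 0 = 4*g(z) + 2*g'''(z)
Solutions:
 g(z) = C3*exp(-2^(1/3)*z) + (C1*sin(2^(1/3)*sqrt(3)*z/2) + C2*cos(2^(1/3)*sqrt(3)*z/2))*exp(2^(1/3)*z/2)


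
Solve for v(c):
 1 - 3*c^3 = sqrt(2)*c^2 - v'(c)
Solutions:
 v(c) = C1 + 3*c^4/4 + sqrt(2)*c^3/3 - c


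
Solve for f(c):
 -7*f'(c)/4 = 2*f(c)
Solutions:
 f(c) = C1*exp(-8*c/7)


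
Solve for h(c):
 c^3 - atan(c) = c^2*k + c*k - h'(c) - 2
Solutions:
 h(c) = C1 - c^4/4 + c^3*k/3 + c^2*k/2 + c*atan(c) - 2*c - log(c^2 + 1)/2


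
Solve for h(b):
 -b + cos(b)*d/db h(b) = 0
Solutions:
 h(b) = C1 + Integral(b/cos(b), b)


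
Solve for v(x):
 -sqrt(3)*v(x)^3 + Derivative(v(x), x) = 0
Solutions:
 v(x) = -sqrt(2)*sqrt(-1/(C1 + sqrt(3)*x))/2
 v(x) = sqrt(2)*sqrt(-1/(C1 + sqrt(3)*x))/2


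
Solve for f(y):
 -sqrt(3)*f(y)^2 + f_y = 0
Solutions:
 f(y) = -1/(C1 + sqrt(3)*y)


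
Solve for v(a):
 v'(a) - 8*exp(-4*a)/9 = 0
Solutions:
 v(a) = C1 - 2*exp(-4*a)/9


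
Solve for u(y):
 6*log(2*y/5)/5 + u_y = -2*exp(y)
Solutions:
 u(y) = C1 - 6*y*log(y)/5 + 6*y*(-log(2) + 1 + log(5))/5 - 2*exp(y)


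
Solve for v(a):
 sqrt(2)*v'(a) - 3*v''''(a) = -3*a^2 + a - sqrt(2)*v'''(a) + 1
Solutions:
 v(a) = C1 + C2*exp(a*(-2^(2/3)*(9*sqrt(1506) + 247*sqrt(2))^(1/3) - 4*2^(1/3)/(9*sqrt(1506) + 247*sqrt(2))^(1/3) + 4*sqrt(2))/36)*sin(2^(1/3)*sqrt(3)*a*(-2^(1/3)*(9*sqrt(1506) + 247*sqrt(2))^(1/3) + 4/(9*sqrt(1506) + 247*sqrt(2))^(1/3))/36) + C3*exp(a*(-2^(2/3)*(9*sqrt(1506) + 247*sqrt(2))^(1/3) - 4*2^(1/3)/(9*sqrt(1506) + 247*sqrt(2))^(1/3) + 4*sqrt(2))/36)*cos(2^(1/3)*sqrt(3)*a*(-2^(1/3)*(9*sqrt(1506) + 247*sqrt(2))^(1/3) + 4/(9*sqrt(1506) + 247*sqrt(2))^(1/3))/36) + C4*exp(a*(4*2^(1/3)/(9*sqrt(1506) + 247*sqrt(2))^(1/3) + 2*sqrt(2) + 2^(2/3)*(9*sqrt(1506) + 247*sqrt(2))^(1/3))/18) - sqrt(2)*a^3/2 + sqrt(2)*a^2/4 + 7*sqrt(2)*a/2


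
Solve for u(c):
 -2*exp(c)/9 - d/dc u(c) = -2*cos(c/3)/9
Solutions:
 u(c) = C1 - 2*exp(c)/9 + 2*sin(c/3)/3


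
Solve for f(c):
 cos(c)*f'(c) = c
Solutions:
 f(c) = C1 + Integral(c/cos(c), c)


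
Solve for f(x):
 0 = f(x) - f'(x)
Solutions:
 f(x) = C1*exp(x)


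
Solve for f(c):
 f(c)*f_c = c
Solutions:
 f(c) = -sqrt(C1 + c^2)
 f(c) = sqrt(C1 + c^2)


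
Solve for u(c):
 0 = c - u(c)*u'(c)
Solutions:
 u(c) = -sqrt(C1 + c^2)
 u(c) = sqrt(C1 + c^2)


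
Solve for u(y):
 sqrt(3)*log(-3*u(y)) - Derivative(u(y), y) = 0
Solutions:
 -sqrt(3)*Integral(1/(log(-_y) + log(3)), (_y, u(y)))/3 = C1 - y


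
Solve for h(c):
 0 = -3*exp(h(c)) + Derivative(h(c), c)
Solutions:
 h(c) = log(-1/(C1 + 3*c))


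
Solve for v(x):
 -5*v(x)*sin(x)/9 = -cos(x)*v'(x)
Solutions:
 v(x) = C1/cos(x)^(5/9)


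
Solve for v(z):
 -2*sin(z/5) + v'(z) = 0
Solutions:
 v(z) = C1 - 10*cos(z/5)


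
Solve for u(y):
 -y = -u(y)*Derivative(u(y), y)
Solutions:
 u(y) = -sqrt(C1 + y^2)
 u(y) = sqrt(C1 + y^2)


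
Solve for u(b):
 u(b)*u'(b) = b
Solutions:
 u(b) = -sqrt(C1 + b^2)
 u(b) = sqrt(C1 + b^2)


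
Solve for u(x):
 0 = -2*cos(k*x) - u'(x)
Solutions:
 u(x) = C1 - 2*sin(k*x)/k


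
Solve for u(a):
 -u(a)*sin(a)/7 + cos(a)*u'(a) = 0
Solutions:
 u(a) = C1/cos(a)^(1/7)


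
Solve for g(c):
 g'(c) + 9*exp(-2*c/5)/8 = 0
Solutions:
 g(c) = C1 + 45*exp(-2*c/5)/16


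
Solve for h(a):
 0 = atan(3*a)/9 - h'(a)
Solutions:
 h(a) = C1 + a*atan(3*a)/9 - log(9*a^2 + 1)/54


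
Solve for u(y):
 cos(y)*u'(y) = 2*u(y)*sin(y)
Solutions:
 u(y) = C1/cos(y)^2


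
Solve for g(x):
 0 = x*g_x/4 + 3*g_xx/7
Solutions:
 g(x) = C1 + C2*erf(sqrt(42)*x/12)


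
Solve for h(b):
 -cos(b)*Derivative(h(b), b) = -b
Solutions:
 h(b) = C1 + Integral(b/cos(b), b)


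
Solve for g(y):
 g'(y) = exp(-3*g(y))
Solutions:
 g(y) = log(C1 + 3*y)/3
 g(y) = log((-3^(1/3) - 3^(5/6)*I)*(C1 + y)^(1/3)/2)
 g(y) = log((-3^(1/3) + 3^(5/6)*I)*(C1 + y)^(1/3)/2)


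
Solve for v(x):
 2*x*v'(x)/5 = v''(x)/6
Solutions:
 v(x) = C1 + C2*erfi(sqrt(30)*x/5)


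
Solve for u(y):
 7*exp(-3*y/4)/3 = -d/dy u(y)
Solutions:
 u(y) = C1 + 28*exp(-3*y/4)/9


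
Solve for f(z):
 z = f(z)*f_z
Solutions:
 f(z) = -sqrt(C1 + z^2)
 f(z) = sqrt(C1 + z^2)


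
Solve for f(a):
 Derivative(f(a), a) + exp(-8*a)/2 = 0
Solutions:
 f(a) = C1 + exp(-8*a)/16


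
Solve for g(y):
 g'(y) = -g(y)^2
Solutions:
 g(y) = 1/(C1 + y)


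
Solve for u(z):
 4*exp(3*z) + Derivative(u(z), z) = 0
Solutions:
 u(z) = C1 - 4*exp(3*z)/3


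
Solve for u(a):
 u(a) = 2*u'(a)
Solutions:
 u(a) = C1*exp(a/2)


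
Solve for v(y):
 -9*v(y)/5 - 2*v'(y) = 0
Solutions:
 v(y) = C1*exp(-9*y/10)


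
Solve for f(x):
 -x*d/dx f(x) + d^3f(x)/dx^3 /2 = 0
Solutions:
 f(x) = C1 + Integral(C2*airyai(2^(1/3)*x) + C3*airybi(2^(1/3)*x), x)


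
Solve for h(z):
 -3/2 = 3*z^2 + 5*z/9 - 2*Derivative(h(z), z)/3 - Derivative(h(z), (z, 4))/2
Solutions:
 h(z) = C1 + C4*exp(-6^(2/3)*z/3) + 3*z^3/2 + 5*z^2/12 + 9*z/4 + (C2*sin(2^(2/3)*3^(1/6)*z/2) + C3*cos(2^(2/3)*3^(1/6)*z/2))*exp(6^(2/3)*z/6)


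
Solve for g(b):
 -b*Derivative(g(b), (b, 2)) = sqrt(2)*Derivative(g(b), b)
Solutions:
 g(b) = C1 + C2*b^(1 - sqrt(2))


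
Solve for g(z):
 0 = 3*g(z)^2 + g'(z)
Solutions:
 g(z) = 1/(C1 + 3*z)


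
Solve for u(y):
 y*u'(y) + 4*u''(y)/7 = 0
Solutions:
 u(y) = C1 + C2*erf(sqrt(14)*y/4)


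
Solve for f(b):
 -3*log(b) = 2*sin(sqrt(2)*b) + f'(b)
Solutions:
 f(b) = C1 - 3*b*log(b) + 3*b + sqrt(2)*cos(sqrt(2)*b)


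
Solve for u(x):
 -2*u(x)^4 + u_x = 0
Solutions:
 u(x) = (-1/(C1 + 6*x))^(1/3)
 u(x) = (-1/(C1 + 2*x))^(1/3)*(-3^(2/3) - 3*3^(1/6)*I)/6
 u(x) = (-1/(C1 + 2*x))^(1/3)*(-3^(2/3) + 3*3^(1/6)*I)/6


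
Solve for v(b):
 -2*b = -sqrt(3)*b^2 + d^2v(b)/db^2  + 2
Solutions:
 v(b) = C1 + C2*b + sqrt(3)*b^4/12 - b^3/3 - b^2


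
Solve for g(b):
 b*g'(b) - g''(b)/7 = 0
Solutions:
 g(b) = C1 + C2*erfi(sqrt(14)*b/2)


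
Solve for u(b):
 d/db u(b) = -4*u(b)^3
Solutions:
 u(b) = -sqrt(2)*sqrt(-1/(C1 - 4*b))/2
 u(b) = sqrt(2)*sqrt(-1/(C1 - 4*b))/2


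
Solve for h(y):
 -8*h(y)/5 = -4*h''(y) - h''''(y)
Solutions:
 h(y) = C1*exp(-y*sqrt(-2 + 2*sqrt(35)/5)) + C2*exp(y*sqrt(-2 + 2*sqrt(35)/5)) + C3*sin(y*sqrt(2 + 2*sqrt(35)/5)) + C4*cos(y*sqrt(2 + 2*sqrt(35)/5))


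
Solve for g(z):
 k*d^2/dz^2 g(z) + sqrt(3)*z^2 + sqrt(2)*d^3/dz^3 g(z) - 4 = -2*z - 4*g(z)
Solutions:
 g(z) = C1*exp(-z*(2^(5/6)*k^2/(2*(k^3/4 + sqrt(-k^6 + (k^3 + 108)^2)/4 + 27)^(1/3)) + sqrt(2)*k + 2*2^(1/6)*(k^3/4 + sqrt(-k^6 + (k^3 + 108)^2)/4 + 27)^(1/3))/6) + C2*exp(z*(-2^(5/6)*k^2/((-1 + sqrt(3)*I)*(k^3/4 + sqrt(-k^6 + (k^3 + 108)^2)/4 + 27)^(1/3)) - sqrt(2)*k + 2^(1/6)*(k^3/4 + sqrt(-k^6 + (k^3 + 108)^2)/4 + 27)^(1/3) - 2^(1/6)*sqrt(3)*I*(k^3/4 + sqrt(-k^6 + (k^3 + 108)^2)/4 + 27)^(1/3))/6) + C3*exp(z*(2^(5/6)*k^2/((1 + sqrt(3)*I)*(k^3/4 + sqrt(-k^6 + (k^3 + 108)^2)/4 + 27)^(1/3)) - sqrt(2)*k + 2^(1/6)*(k^3/4 + sqrt(-k^6 + (k^3 + 108)^2)/4 + 27)^(1/3) + 2^(1/6)*sqrt(3)*I*(k^3/4 + sqrt(-k^6 + (k^3 + 108)^2)/4 + 27)^(1/3))/6) + sqrt(3)*k/8 - sqrt(3)*z^2/4 - z/2 + 1


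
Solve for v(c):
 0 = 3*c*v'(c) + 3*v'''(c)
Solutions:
 v(c) = C1 + Integral(C2*airyai(-c) + C3*airybi(-c), c)


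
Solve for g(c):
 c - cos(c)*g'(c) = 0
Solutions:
 g(c) = C1 + Integral(c/cos(c), c)


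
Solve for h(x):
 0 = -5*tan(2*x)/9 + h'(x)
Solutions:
 h(x) = C1 - 5*log(cos(2*x))/18


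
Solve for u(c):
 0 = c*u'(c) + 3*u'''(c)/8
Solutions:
 u(c) = C1 + Integral(C2*airyai(-2*3^(2/3)*c/3) + C3*airybi(-2*3^(2/3)*c/3), c)


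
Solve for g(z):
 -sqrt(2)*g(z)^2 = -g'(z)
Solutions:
 g(z) = -1/(C1 + sqrt(2)*z)


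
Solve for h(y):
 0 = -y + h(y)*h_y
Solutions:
 h(y) = -sqrt(C1 + y^2)
 h(y) = sqrt(C1 + y^2)


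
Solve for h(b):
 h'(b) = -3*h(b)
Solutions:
 h(b) = C1*exp(-3*b)


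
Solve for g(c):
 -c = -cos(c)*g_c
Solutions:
 g(c) = C1 + Integral(c/cos(c), c)


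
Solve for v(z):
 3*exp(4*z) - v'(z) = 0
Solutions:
 v(z) = C1 + 3*exp(4*z)/4


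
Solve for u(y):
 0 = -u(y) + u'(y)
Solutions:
 u(y) = C1*exp(y)


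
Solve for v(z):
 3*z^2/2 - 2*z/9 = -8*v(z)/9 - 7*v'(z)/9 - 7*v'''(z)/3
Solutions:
 v(z) = C1*exp(7^(1/3)*z*(-7/(36 + sqrt(1345))^(1/3) + 7^(1/3)*(36 + sqrt(1345))^(1/3))/42)*sin(sqrt(3)*7^(1/3)*z*(7/(36 + sqrt(1345))^(1/3) + 7^(1/3)*(36 + sqrt(1345))^(1/3))/42) + C2*exp(7^(1/3)*z*(-7/(36 + sqrt(1345))^(1/3) + 7^(1/3)*(36 + sqrt(1345))^(1/3))/42)*cos(sqrt(3)*7^(1/3)*z*(7/(36 + sqrt(1345))^(1/3) + 7^(1/3)*(36 + sqrt(1345))^(1/3))/42) + C3*exp(-7^(1/3)*z*(-7/(36 + sqrt(1345))^(1/3) + 7^(1/3)*(36 + sqrt(1345))^(1/3))/21) - 27*z^2/16 + 205*z/64 - 1435/512


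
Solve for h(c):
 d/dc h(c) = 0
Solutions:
 h(c) = C1


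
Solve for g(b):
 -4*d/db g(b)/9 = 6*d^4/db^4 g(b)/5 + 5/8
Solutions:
 g(b) = C1 + C4*exp(-10^(1/3)*b/3) - 45*b/32 + (C2*sin(10^(1/3)*sqrt(3)*b/6) + C3*cos(10^(1/3)*sqrt(3)*b/6))*exp(10^(1/3)*b/6)


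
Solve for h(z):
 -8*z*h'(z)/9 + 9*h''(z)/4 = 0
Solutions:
 h(z) = C1 + C2*erfi(4*z/9)


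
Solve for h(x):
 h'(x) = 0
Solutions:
 h(x) = C1


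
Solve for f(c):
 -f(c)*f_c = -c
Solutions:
 f(c) = -sqrt(C1 + c^2)
 f(c) = sqrt(C1 + c^2)


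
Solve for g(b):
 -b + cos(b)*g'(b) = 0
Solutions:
 g(b) = C1 + Integral(b/cos(b), b)


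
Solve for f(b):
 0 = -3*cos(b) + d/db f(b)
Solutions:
 f(b) = C1 + 3*sin(b)


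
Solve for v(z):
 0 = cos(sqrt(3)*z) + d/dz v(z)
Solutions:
 v(z) = C1 - sqrt(3)*sin(sqrt(3)*z)/3


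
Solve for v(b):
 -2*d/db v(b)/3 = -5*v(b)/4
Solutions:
 v(b) = C1*exp(15*b/8)


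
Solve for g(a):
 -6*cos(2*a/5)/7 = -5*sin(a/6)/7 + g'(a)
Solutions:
 g(a) = C1 - 15*sin(2*a/5)/7 - 30*cos(a/6)/7


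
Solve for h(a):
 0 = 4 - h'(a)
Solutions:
 h(a) = C1 + 4*a


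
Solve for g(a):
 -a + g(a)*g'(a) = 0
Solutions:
 g(a) = -sqrt(C1 + a^2)
 g(a) = sqrt(C1 + a^2)


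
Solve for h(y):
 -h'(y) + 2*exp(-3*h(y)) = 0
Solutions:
 h(y) = log(C1 + 6*y)/3
 h(y) = log((-3^(1/3) - 3^(5/6)*I)*(C1 + 2*y)^(1/3)/2)
 h(y) = log((-3^(1/3) + 3^(5/6)*I)*(C1 + 2*y)^(1/3)/2)


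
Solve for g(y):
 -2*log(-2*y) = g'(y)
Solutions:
 g(y) = C1 - 2*y*log(-y) + 2*y*(1 - log(2))


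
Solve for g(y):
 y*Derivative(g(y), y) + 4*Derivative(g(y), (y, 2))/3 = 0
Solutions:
 g(y) = C1 + C2*erf(sqrt(6)*y/4)


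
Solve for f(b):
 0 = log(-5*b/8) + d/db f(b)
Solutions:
 f(b) = C1 - b*log(-b) + b*(-log(5) + 1 + 3*log(2))


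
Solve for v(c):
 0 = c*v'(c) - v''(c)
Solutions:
 v(c) = C1 + C2*erfi(sqrt(2)*c/2)


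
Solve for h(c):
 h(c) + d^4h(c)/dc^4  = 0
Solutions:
 h(c) = (C1*sin(sqrt(2)*c/2) + C2*cos(sqrt(2)*c/2))*exp(-sqrt(2)*c/2) + (C3*sin(sqrt(2)*c/2) + C4*cos(sqrt(2)*c/2))*exp(sqrt(2)*c/2)


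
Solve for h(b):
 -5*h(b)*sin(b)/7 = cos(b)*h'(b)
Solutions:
 h(b) = C1*cos(b)^(5/7)


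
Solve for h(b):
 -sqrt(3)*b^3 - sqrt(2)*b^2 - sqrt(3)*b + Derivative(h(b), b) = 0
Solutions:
 h(b) = C1 + sqrt(3)*b^4/4 + sqrt(2)*b^3/3 + sqrt(3)*b^2/2


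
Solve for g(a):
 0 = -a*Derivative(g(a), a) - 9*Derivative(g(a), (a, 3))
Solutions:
 g(a) = C1 + Integral(C2*airyai(-3^(1/3)*a/3) + C3*airybi(-3^(1/3)*a/3), a)


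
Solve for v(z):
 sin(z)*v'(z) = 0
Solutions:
 v(z) = C1


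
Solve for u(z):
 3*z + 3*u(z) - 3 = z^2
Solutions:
 u(z) = z^2/3 - z + 1


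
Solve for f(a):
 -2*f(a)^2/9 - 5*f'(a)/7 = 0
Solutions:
 f(a) = 45/(C1 + 14*a)


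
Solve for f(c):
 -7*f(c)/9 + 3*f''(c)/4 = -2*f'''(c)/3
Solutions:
 f(c) = C1*exp(-c*(27*3^(1/3)/(16*sqrt(2569) + 815)^(1/3) + 18 + 3^(2/3)*(16*sqrt(2569) + 815)^(1/3))/48)*sin(3^(1/6)*c*(-(16*sqrt(2569) + 815)^(1/3) + 9*3^(2/3)/(16*sqrt(2569) + 815)^(1/3))/16) + C2*exp(-c*(27*3^(1/3)/(16*sqrt(2569) + 815)^(1/3) + 18 + 3^(2/3)*(16*sqrt(2569) + 815)^(1/3))/48)*cos(3^(1/6)*c*(-(16*sqrt(2569) + 815)^(1/3) + 9*3^(2/3)/(16*sqrt(2569) + 815)^(1/3))/16) + C3*exp(c*(-9 + 27*3^(1/3)/(16*sqrt(2569) + 815)^(1/3) + 3^(2/3)*(16*sqrt(2569) + 815)^(1/3))/24)


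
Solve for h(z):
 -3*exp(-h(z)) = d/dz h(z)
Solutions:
 h(z) = log(C1 - 3*z)


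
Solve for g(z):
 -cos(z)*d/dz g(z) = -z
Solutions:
 g(z) = C1 + Integral(z/cos(z), z)


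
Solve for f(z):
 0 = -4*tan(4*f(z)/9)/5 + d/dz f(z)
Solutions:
 f(z) = -9*asin(C1*exp(16*z/45))/4 + 9*pi/4
 f(z) = 9*asin(C1*exp(16*z/45))/4


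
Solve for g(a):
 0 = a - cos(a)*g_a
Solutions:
 g(a) = C1 + Integral(a/cos(a), a)


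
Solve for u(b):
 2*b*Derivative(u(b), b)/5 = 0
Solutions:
 u(b) = C1


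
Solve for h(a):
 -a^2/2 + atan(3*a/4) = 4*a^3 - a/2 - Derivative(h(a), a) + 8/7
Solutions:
 h(a) = C1 + a^4 + a^3/6 - a^2/4 - a*atan(3*a/4) + 8*a/7 + 2*log(9*a^2 + 16)/3


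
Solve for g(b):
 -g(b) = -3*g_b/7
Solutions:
 g(b) = C1*exp(7*b/3)


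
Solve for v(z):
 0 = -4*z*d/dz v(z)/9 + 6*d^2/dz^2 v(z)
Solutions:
 v(z) = C1 + C2*erfi(sqrt(3)*z/9)


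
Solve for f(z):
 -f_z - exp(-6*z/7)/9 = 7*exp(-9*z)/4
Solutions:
 f(z) = C1 + 7*exp(-9*z)/36 + 7*exp(-6*z/7)/54


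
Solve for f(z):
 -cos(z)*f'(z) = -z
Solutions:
 f(z) = C1 + Integral(z/cos(z), z)


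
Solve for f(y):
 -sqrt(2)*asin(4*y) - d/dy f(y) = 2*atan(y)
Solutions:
 f(y) = C1 - 2*y*atan(y) - sqrt(2)*(y*asin(4*y) + sqrt(1 - 16*y^2)/4) + log(y^2 + 1)


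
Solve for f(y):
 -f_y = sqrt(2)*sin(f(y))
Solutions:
 f(y) = -acos((-C1 - exp(2*sqrt(2)*y))/(C1 - exp(2*sqrt(2)*y))) + 2*pi
 f(y) = acos((-C1 - exp(2*sqrt(2)*y))/(C1 - exp(2*sqrt(2)*y)))


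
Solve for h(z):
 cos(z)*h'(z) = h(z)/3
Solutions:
 h(z) = C1*(sin(z) + 1)^(1/6)/(sin(z) - 1)^(1/6)


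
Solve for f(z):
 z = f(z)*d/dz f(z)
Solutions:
 f(z) = -sqrt(C1 + z^2)
 f(z) = sqrt(C1 + z^2)


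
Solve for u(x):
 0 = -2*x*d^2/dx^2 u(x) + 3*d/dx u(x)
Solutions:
 u(x) = C1 + C2*x^(5/2)


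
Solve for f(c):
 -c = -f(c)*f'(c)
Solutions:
 f(c) = -sqrt(C1 + c^2)
 f(c) = sqrt(C1 + c^2)


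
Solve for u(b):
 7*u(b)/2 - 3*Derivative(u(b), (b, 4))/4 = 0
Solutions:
 u(b) = C1*exp(-14^(1/4)*3^(3/4)*b/3) + C2*exp(14^(1/4)*3^(3/4)*b/3) + C3*sin(14^(1/4)*3^(3/4)*b/3) + C4*cos(14^(1/4)*3^(3/4)*b/3)


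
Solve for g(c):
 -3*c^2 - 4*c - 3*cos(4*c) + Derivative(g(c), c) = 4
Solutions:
 g(c) = C1 + c^3 + 2*c^2 + 4*c + 3*sin(4*c)/4


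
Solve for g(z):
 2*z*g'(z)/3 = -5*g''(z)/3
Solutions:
 g(z) = C1 + C2*erf(sqrt(5)*z/5)


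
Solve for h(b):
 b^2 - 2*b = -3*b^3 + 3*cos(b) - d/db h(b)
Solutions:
 h(b) = C1 - 3*b^4/4 - b^3/3 + b^2 + 3*sin(b)


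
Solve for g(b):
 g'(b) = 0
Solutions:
 g(b) = C1


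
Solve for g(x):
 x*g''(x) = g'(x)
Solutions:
 g(x) = C1 + C2*x^2


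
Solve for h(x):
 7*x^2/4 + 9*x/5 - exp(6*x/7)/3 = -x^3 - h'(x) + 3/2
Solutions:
 h(x) = C1 - x^4/4 - 7*x^3/12 - 9*x^2/10 + 3*x/2 + 7*exp(6*x/7)/18


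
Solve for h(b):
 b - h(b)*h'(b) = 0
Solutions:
 h(b) = -sqrt(C1 + b^2)
 h(b) = sqrt(C1 + b^2)


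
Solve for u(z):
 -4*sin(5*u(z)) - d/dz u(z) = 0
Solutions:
 u(z) = -acos((-C1 - exp(40*z))/(C1 - exp(40*z)))/5 + 2*pi/5
 u(z) = acos((-C1 - exp(40*z))/(C1 - exp(40*z)))/5


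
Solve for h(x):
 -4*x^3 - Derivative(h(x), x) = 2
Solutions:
 h(x) = C1 - x^4 - 2*x


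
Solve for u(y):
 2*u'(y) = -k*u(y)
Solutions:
 u(y) = C1*exp(-k*y/2)


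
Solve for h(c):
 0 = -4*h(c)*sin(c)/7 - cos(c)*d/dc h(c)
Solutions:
 h(c) = C1*cos(c)^(4/7)


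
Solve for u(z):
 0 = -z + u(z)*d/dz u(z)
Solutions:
 u(z) = -sqrt(C1 + z^2)
 u(z) = sqrt(C1 + z^2)


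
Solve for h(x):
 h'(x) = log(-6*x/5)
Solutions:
 h(x) = C1 + x*log(-x) + x*(-log(5) - 1 + log(6))


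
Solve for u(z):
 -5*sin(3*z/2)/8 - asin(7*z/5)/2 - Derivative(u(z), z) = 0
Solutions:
 u(z) = C1 - z*asin(7*z/5)/2 - sqrt(25 - 49*z^2)/14 + 5*cos(3*z/2)/12


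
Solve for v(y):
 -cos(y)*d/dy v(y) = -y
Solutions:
 v(y) = C1 + Integral(y/cos(y), y)


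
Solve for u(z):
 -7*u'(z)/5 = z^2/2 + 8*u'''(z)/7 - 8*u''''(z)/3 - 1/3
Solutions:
 u(z) = C1 + C2*exp(z*(-10^(2/3)*(49*sqrt(22089) + 7283)^(1/3) - 40*10^(1/3)/(49*sqrt(22089) + 7283)^(1/3) + 40)/280)*sin(10^(1/3)*sqrt(3)*z*(-10^(1/3)*(49*sqrt(22089) + 7283)^(1/3) + 40/(49*sqrt(22089) + 7283)^(1/3))/280) + C3*exp(z*(-10^(2/3)*(49*sqrt(22089) + 7283)^(1/3) - 40*10^(1/3)/(49*sqrt(22089) + 7283)^(1/3) + 40)/280)*cos(10^(1/3)*sqrt(3)*z*(-10^(1/3)*(49*sqrt(22089) + 7283)^(1/3) + 40/(49*sqrt(22089) + 7283)^(1/3))/280) + C4*exp(z*(40*10^(1/3)/(49*sqrt(22089) + 7283)^(1/3) + 20 + 10^(2/3)*(49*sqrt(22089) + 7283)^(1/3))/140) - 5*z^3/42 + 845*z/1029


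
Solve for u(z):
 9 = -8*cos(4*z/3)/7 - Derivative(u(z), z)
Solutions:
 u(z) = C1 - 9*z - 6*sin(4*z/3)/7


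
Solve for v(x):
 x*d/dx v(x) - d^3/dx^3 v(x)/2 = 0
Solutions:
 v(x) = C1 + Integral(C2*airyai(2^(1/3)*x) + C3*airybi(2^(1/3)*x), x)


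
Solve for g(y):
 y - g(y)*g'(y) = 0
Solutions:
 g(y) = -sqrt(C1 + y^2)
 g(y) = sqrt(C1 + y^2)


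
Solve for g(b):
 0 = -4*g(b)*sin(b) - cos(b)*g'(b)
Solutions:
 g(b) = C1*cos(b)^4


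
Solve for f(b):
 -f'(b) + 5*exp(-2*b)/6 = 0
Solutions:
 f(b) = C1 - 5*exp(-2*b)/12


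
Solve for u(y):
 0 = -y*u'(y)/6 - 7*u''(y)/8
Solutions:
 u(y) = C1 + C2*erf(sqrt(42)*y/21)


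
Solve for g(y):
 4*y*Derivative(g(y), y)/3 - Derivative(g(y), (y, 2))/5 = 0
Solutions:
 g(y) = C1 + C2*erfi(sqrt(30)*y/3)


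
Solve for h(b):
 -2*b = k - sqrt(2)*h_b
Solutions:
 h(b) = C1 + sqrt(2)*b^2/2 + sqrt(2)*b*k/2


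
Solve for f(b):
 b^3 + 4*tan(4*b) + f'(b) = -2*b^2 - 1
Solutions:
 f(b) = C1 - b^4/4 - 2*b^3/3 - b + log(cos(4*b))


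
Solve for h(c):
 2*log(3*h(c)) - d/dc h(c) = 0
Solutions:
 -Integral(1/(log(_y) + log(3)), (_y, h(c)))/2 = C1 - c


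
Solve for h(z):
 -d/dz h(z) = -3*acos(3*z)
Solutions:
 h(z) = C1 + 3*z*acos(3*z) - sqrt(1 - 9*z^2)


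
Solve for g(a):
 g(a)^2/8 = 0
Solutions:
 g(a) = 0


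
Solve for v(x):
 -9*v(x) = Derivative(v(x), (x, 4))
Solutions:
 v(x) = (C1*sin(sqrt(6)*x/2) + C2*cos(sqrt(6)*x/2))*exp(-sqrt(6)*x/2) + (C3*sin(sqrt(6)*x/2) + C4*cos(sqrt(6)*x/2))*exp(sqrt(6)*x/2)


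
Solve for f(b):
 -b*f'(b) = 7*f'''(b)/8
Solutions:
 f(b) = C1 + Integral(C2*airyai(-2*7^(2/3)*b/7) + C3*airybi(-2*7^(2/3)*b/7), b)


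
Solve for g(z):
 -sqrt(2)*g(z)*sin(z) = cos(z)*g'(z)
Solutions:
 g(z) = C1*cos(z)^(sqrt(2))


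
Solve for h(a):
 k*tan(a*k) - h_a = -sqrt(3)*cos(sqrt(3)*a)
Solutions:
 h(a) = C1 + k*Piecewise((-log(cos(a*k))/k, Ne(k, 0)), (0, True)) + sin(sqrt(3)*a)


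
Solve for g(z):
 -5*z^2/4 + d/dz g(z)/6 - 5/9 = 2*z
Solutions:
 g(z) = C1 + 5*z^3/2 + 6*z^2 + 10*z/3


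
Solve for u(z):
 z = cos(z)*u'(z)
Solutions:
 u(z) = C1 + Integral(z/cos(z), z)


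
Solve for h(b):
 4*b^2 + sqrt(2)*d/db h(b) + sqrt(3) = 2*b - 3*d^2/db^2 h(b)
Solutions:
 h(b) = C1 + C2*exp(-sqrt(2)*b/3) - 2*sqrt(2)*b^3/3 + sqrt(2)*b^2/2 + 6*b^2 - 18*sqrt(2)*b - 3*b - sqrt(6)*b/2


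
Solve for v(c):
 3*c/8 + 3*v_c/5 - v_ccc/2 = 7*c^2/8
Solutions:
 v(c) = C1 + C2*exp(-sqrt(30)*c/5) + C3*exp(sqrt(30)*c/5) + 35*c^3/72 - 5*c^2/16 + 175*c/72


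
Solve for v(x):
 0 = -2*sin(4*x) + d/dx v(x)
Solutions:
 v(x) = C1 - cos(4*x)/2


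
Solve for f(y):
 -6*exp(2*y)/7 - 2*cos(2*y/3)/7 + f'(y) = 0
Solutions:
 f(y) = C1 + 3*exp(2*y)/7 + 3*sin(2*y/3)/7


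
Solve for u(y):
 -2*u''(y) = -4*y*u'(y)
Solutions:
 u(y) = C1 + C2*erfi(y)


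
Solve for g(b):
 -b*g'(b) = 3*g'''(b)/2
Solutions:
 g(b) = C1 + Integral(C2*airyai(-2^(1/3)*3^(2/3)*b/3) + C3*airybi(-2^(1/3)*3^(2/3)*b/3), b)


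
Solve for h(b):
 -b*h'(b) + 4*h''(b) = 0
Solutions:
 h(b) = C1 + C2*erfi(sqrt(2)*b/4)


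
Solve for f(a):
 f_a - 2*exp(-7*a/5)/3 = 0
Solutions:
 f(a) = C1 - 10*exp(-7*a/5)/21


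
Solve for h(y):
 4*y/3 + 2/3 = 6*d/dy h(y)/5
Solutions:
 h(y) = C1 + 5*y^2/9 + 5*y/9


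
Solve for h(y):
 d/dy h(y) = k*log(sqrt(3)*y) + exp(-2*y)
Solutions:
 h(y) = C1 + k*y*log(y) + k*y*(-1 + log(3)/2) - exp(-2*y)/2


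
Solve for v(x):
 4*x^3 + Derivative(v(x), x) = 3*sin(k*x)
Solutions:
 v(x) = C1 - x^4 - 3*cos(k*x)/k


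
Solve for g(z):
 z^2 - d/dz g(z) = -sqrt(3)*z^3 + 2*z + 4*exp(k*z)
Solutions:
 g(z) = C1 + sqrt(3)*z^4/4 + z^3/3 - z^2 - 4*exp(k*z)/k
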